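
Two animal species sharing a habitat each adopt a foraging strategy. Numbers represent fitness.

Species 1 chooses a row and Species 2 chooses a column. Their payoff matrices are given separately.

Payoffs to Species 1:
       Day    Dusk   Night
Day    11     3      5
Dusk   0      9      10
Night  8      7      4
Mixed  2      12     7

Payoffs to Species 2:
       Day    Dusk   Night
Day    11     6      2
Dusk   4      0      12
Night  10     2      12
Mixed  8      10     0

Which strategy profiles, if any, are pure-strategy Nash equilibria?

(Day, Day); (Dusk, Night); (Mixed, Dusk)

Species 1 against Day: payoffs 11, 0, 8, 2 → best response Day.
Species 1 against Dusk: payoffs 3, 9, 7, 12 → best response Mixed.
Species 1 against Night: payoffs 5, 10, 4, 7 → best response Dusk.
Species 2 against Day: payoffs 11, 6, 2 → best response Day.
Species 2 against Dusk: payoffs 4, 0, 12 → best response Night.
Species 2 against Night: payoffs 10, 2, 12 → best response Night.
Species 2 against Mixed: payoffs 8, 10, 0 → best response Dusk.
Mutual best responses: (Day, Day); (Dusk, Night); (Mixed, Dusk).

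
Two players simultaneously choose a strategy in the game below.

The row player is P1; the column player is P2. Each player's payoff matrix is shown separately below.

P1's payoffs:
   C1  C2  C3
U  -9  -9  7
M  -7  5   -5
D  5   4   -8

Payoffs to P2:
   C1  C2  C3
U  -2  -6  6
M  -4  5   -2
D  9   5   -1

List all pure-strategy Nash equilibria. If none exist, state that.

For each player, find the best response to each opponent profile; mutual best responses are the pure NE.
P1 against C1: payoffs -9, -7, 5 → best response D.
P1 against C2: payoffs -9, 5, 4 → best response M.
P1 against C3: payoffs 7, -5, -8 → best response U.
P2 against U: payoffs -2, -6, 6 → best response C3.
P2 against M: payoffs -4, 5, -2 → best response C2.
P2 against D: payoffs 9, 5, -1 → best response C1.
Mutual best responses: (U, C3); (M, C2); (D, C1).

The pure Nash equilibria are (U, C3), (M, C2), (D, C1).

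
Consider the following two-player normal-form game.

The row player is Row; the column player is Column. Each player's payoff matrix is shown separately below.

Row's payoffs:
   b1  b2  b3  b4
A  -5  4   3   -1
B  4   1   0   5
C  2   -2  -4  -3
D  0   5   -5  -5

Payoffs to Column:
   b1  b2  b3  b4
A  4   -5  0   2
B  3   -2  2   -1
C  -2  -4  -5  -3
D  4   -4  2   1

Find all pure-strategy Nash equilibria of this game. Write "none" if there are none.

(A, b1): Row can switch to B (-5 → 4). Not NE.
(A, b2): Row can switch to D (4 → 5). Not NE.
(A, b3): Column can switch to b1 (0 → 4). Not NE.
(A, b4): Row can switch to B (-1 → 5). Not NE.
(B, b1): Row gets 4, best alternative 2; Column gets 3, best alternative 2. No profitable deviation — NE.
(B, b2): Row can switch to A (1 → 4). Not NE.
(B, b3): Row can switch to A (0 → 3). Not NE.
(B, b4): Column can switch to b1 (-1 → 3). Not NE.
(C, b1): Row can switch to B (2 → 4). Not NE.
(C, b2): Row can switch to A (-2 → 4). Not NE.
(C, b3): Row can switch to A (-4 → 3). Not NE.
(C, b4): Row can switch to A (-3 → -1). Not NE.
(D, b1): Row can switch to B (0 → 4). Not NE.
(The remaining 3 profiles each have a profitable deviation by the same check.)

Pure NE: (B, b1)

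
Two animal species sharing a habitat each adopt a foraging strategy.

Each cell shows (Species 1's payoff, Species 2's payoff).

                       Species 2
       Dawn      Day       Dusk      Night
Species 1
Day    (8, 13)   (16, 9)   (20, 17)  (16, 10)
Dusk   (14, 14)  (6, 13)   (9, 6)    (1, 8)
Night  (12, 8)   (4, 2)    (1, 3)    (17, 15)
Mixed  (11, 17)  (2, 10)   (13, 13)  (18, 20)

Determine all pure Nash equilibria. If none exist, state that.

The pure Nash equilibria are (Day, Dusk); (Dusk, Dawn); (Mixed, Night).

(Day, Dawn): Species 1 can switch to Dusk (8 → 14). Not NE.
(Day, Day): Species 2 can switch to Dawn (9 → 13). Not NE.
(Day, Dusk): Species 1 gets 20, best alternative 13; Species 2 gets 17, best alternative 13. No profitable deviation — NE.
(Day, Night): Species 1 can switch to Night (16 → 17). Not NE.
(Dusk, Dawn): Species 1 gets 14, best alternative 12; Species 2 gets 14, best alternative 13. No profitable deviation — NE.
(Dusk, Day): Species 1 can switch to Day (6 → 16). Not NE.
(Dusk, Dusk): Species 1 can switch to Day (9 → 20). Not NE.
(Dusk, Night): Species 1 can switch to Day (1 → 16). Not NE.
(Night, Dawn): Species 1 can switch to Dusk (12 → 14). Not NE.
(Night, Day): Species 1 can switch to Day (4 → 16). Not NE.
(Night, Dusk): Species 1 can switch to Day (1 → 20). Not NE.
(Night, Night): Species 1 can switch to Mixed (17 → 18). Not NE.
(Mixed, Dawn): Species 1 can switch to Dusk (11 → 14). Not NE.
(Mixed, Day): Species 1 can switch to Day (2 → 16). Not NE.
(Mixed, Night): Species 1 gets 18, best alternative 17; Species 2 gets 20, best alternative 17. No profitable deviation — NE.
(The remaining 1 profile has a profitable deviation by the same check.)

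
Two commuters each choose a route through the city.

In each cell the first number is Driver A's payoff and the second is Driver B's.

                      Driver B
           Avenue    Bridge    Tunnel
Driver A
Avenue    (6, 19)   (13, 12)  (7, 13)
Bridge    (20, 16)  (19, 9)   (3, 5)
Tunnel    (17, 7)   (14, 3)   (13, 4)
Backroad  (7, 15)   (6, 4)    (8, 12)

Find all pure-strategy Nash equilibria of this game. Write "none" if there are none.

The unique pure-strategy Nash equilibrium is (Bridge, Avenue).

(Avenue, Avenue): Driver A can switch to Bridge (6 → 20). Not NE.
(Avenue, Bridge): Driver A can switch to Bridge (13 → 19). Not NE.
(Avenue, Tunnel): Driver A can switch to Tunnel (7 → 13). Not NE.
(Bridge, Avenue): Driver A gets 20, best alternative 17; Driver B gets 16, best alternative 9. No profitable deviation — NE.
(Bridge, Bridge): Driver B can switch to Avenue (9 → 16). Not NE.
(Bridge, Tunnel): Driver A can switch to Avenue (3 → 7). Not NE.
(Tunnel, Avenue): Driver A can switch to Bridge (17 → 20). Not NE.
(The remaining 5 profiles each have a profitable deviation by the same check.)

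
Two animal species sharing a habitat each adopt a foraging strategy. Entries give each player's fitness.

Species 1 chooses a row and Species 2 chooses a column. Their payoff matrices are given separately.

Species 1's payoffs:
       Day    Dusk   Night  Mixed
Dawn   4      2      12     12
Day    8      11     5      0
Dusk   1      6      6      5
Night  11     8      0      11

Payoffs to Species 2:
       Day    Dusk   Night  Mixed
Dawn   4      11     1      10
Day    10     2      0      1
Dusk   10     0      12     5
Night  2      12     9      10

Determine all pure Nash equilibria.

Species 1 against Day: payoffs 4, 8, 1, 11 → best response Night.
Species 1 against Dusk: payoffs 2, 11, 6, 8 → best response Day.
Species 1 against Night: payoffs 12, 5, 6, 0 → best response Dawn.
Species 1 against Mixed: payoffs 12, 0, 5, 11 → best response Dawn.
Species 2 against Dawn: payoffs 4, 11, 1, 10 → best response Dusk.
Species 2 against Day: payoffs 10, 2, 0, 1 → best response Day.
Species 2 against Dusk: payoffs 10, 0, 12, 5 → best response Night.
Species 2 against Night: payoffs 2, 12, 9, 10 → best response Dusk.
No profile is a mutual best response for all players.

There is no pure-strategy Nash equilibrium.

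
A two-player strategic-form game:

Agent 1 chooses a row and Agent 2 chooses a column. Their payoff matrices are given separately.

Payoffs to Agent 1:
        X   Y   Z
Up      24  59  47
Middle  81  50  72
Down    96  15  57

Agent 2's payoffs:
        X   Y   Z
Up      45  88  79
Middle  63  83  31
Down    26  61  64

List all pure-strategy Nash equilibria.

The unique pure-strategy Nash equilibrium is (Up, Y).

Agent 1 against X: payoffs 24, 81, 96 → best response Down.
Agent 1 against Y: payoffs 59, 50, 15 → best response Up.
Agent 1 against Z: payoffs 47, 72, 57 → best response Middle.
Agent 2 against Up: payoffs 45, 88, 79 → best response Y.
Agent 2 against Middle: payoffs 63, 83, 31 → best response Y.
Agent 2 against Down: payoffs 26, 61, 64 → best response Z.
Mutual best responses: (Up, Y).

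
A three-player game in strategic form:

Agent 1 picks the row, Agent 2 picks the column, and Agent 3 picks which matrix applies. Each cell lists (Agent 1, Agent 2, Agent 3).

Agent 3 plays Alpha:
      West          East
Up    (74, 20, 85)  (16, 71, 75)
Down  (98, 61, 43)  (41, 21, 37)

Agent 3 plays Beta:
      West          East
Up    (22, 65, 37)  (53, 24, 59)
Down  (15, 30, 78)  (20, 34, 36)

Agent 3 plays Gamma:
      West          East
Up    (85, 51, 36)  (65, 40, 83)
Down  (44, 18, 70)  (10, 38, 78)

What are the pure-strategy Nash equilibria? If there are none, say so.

Agent 1 against (West, Alpha): payoffs 74, 98 → best response Down.
Agent 1 against (West, Beta): payoffs 22, 15 → best response Up.
Agent 1 against (West, Gamma): payoffs 85, 44 → best response Up.
Agent 1 against (East, Alpha): payoffs 16, 41 → best response Down.
Agent 1 against (East, Beta): payoffs 53, 20 → best response Up.
Agent 1 against (East, Gamma): payoffs 65, 10 → best response Up.
Agent 2 against (Up, Alpha): payoffs 20, 71 → best response East.
Agent 2 against (Up, Beta): payoffs 65, 24 → best response West.
Agent 2 against (Up, Gamma): payoffs 51, 40 → best response West.
Agent 2 against (Down, Alpha): payoffs 61, 21 → best response West.
Agent 2 against (Down, Beta): payoffs 30, 34 → best response East.
Agent 2 against (Down, Gamma): payoffs 18, 38 → best response East.
Agent 3 against (Up, West): payoffs 85, 37, 36 → best response Alpha.
Agent 3 against (Up, East): payoffs 75, 59, 83 → best response Gamma.
Agent 3 against (Down, West): payoffs 43, 78, 70 → best response Beta.
Agent 3 against (Down, East): payoffs 37, 36, 78 → best response Gamma.
No profile is a mutual best response for all players.

none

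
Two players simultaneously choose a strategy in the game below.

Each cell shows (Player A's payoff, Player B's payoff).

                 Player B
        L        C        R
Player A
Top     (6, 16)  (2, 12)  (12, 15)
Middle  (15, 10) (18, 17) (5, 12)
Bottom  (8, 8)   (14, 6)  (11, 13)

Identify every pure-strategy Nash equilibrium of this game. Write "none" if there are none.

For each player, find the best response to each opponent profile; mutual best responses are the pure NE.
Player A against L: payoffs 6, 15, 8 → best response Middle.
Player A against C: payoffs 2, 18, 14 → best response Middle.
Player A against R: payoffs 12, 5, 11 → best response Top.
Player B against Top: payoffs 16, 12, 15 → best response L.
Player B against Middle: payoffs 10, 17, 12 → best response C.
Player B against Bottom: payoffs 8, 6, 13 → best response R.
Mutual best responses: (Middle, C).

Pure NE: (Middle, C)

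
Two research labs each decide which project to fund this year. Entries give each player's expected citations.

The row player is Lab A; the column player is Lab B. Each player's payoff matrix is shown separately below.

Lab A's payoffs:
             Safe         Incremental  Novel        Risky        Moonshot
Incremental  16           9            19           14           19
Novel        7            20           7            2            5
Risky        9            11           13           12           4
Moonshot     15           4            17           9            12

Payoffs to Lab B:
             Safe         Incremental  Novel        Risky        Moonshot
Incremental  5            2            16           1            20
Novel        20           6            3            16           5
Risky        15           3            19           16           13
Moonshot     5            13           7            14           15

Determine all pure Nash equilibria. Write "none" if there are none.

For each strategy profile, look for a profitable unilateral deviation.
(Incremental, Safe): Lab B can switch to Novel (5 → 16). Not NE.
(Incremental, Incremental): Lab A can switch to Novel (9 → 20). Not NE.
(Incremental, Novel): Lab B can switch to Moonshot (16 → 20). Not NE.
(Incremental, Risky): Lab B can switch to Safe (1 → 5). Not NE.
(Incremental, Moonshot): Lab A gets 19, best alternative 12; Lab B gets 20, best alternative 16. No profitable deviation — NE.
(Novel, Safe): Lab A can switch to Incremental (7 → 16). Not NE.
(Novel, Incremental): Lab B can switch to Safe (6 → 20). Not NE.
(The remaining 13 profiles each have a profitable deviation by the same check.)

The unique pure-strategy Nash equilibrium is (Incremental, Moonshot).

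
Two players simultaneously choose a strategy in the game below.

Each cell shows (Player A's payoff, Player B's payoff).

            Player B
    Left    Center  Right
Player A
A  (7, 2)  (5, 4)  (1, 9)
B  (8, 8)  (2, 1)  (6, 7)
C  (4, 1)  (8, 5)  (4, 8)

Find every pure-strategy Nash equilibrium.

Pure NE: (B, Left)

Mark each player's best response to every combination of opponents' strategies; a profile where every player is best-responding is a pure Nash equilibrium.
Player A against Left: payoffs 7, 8, 4 → best response B.
Player A against Center: payoffs 5, 2, 8 → best response C.
Player A against Right: payoffs 1, 6, 4 → best response B.
Player B against A: payoffs 2, 4, 9 → best response Right.
Player B against B: payoffs 8, 1, 7 → best response Left.
Player B against C: payoffs 1, 5, 8 → best response Right.
Mutual best responses: (B, Left).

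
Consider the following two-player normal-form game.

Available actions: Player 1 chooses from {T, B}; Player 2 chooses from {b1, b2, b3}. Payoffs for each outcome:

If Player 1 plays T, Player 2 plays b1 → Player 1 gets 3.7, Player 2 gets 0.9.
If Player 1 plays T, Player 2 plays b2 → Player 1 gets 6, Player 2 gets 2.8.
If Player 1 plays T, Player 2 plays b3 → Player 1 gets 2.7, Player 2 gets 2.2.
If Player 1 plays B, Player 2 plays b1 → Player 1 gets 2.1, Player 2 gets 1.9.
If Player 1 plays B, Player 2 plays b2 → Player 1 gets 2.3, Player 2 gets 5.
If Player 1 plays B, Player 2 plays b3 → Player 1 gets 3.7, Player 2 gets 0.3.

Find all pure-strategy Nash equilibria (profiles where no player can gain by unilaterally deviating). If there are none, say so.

(T, b1): Player 2 can switch to b2 (0.9 → 2.8). Not NE.
(T, b2): Player 1 gets 6, best alternative 2.3; Player 2 gets 2.8, best alternative 2.2. No profitable deviation — NE.
(T, b3): Player 1 can switch to B (2.7 → 3.7). Not NE.
(B, b1): Player 1 can switch to T (2.1 → 3.7). Not NE.
(B, b2): Player 1 can switch to T (2.3 → 6). Not NE.
(B, b3): Player 2 can switch to b1 (0.3 → 1.9). Not NE.

(T, b2)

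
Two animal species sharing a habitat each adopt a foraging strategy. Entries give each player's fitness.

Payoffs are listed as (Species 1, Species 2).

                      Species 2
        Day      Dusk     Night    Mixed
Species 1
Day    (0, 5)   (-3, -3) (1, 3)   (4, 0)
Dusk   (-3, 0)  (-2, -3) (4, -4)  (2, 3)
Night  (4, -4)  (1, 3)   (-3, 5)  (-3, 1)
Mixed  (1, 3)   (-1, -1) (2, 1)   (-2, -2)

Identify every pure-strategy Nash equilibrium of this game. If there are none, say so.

Mark each player's best response to every combination of opponents' strategies; a profile where every player is best-responding is a pure Nash equilibrium.
Species 1 against Day: payoffs 0, -3, 4, 1 → best response Night.
Species 1 against Dusk: payoffs -3, -2, 1, -1 → best response Night.
Species 1 against Night: payoffs 1, 4, -3, 2 → best response Dusk.
Species 1 against Mixed: payoffs 4, 2, -3, -2 → best response Day.
Species 2 against Day: payoffs 5, -3, 3, 0 → best response Day.
Species 2 against Dusk: payoffs 0, -3, -4, 3 → best response Mixed.
Species 2 against Night: payoffs -4, 3, 5, 1 → best response Night.
Species 2 against Mixed: payoffs 3, -1, 1, -2 → best response Day.
No profile is a mutual best response for all players.

There is no pure-strategy Nash equilibrium.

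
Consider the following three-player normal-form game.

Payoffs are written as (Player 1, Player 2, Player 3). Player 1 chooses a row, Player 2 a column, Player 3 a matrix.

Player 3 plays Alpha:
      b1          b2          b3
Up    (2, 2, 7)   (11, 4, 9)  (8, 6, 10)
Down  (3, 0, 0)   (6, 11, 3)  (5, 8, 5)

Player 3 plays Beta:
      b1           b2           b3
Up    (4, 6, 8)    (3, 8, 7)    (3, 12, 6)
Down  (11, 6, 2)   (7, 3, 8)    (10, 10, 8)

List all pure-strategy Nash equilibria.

Player 1 against (b1, Alpha): payoffs 2, 3 → best response Down.
Player 1 against (b1, Beta): payoffs 4, 11 → best response Down.
Player 1 against (b2, Alpha): payoffs 11, 6 → best response Up.
Player 1 against (b2, Beta): payoffs 3, 7 → best response Down.
Player 1 against (b3, Alpha): payoffs 8, 5 → best response Up.
Player 1 against (b3, Beta): payoffs 3, 10 → best response Down.
Player 2 against (Up, Alpha): payoffs 2, 4, 6 → best response b3.
Player 2 against (Up, Beta): payoffs 6, 8, 12 → best response b3.
Player 2 against (Down, Alpha): payoffs 0, 11, 8 → best response b2.
Player 2 against (Down, Beta): payoffs 6, 3, 10 → best response b3.
Player 3 against (Up, b1): payoffs 7, 8 → best response Beta.
Player 3 against (Up, b2): payoffs 9, 7 → best response Alpha.
Player 3 against (Up, b3): payoffs 10, 6 → best response Alpha.
Player 3 against (Down, b1): payoffs 0, 2 → best response Beta.
Player 3 against (Down, b2): payoffs 3, 8 → best response Beta.
Player 3 against (Down, b3): payoffs 5, 8 → best response Beta.
Mutual best responses: (Up, b3, Alpha); (Down, b3, Beta).

Pure-strategy Nash equilibria: (Up, b3, Alpha); (Down, b3, Beta)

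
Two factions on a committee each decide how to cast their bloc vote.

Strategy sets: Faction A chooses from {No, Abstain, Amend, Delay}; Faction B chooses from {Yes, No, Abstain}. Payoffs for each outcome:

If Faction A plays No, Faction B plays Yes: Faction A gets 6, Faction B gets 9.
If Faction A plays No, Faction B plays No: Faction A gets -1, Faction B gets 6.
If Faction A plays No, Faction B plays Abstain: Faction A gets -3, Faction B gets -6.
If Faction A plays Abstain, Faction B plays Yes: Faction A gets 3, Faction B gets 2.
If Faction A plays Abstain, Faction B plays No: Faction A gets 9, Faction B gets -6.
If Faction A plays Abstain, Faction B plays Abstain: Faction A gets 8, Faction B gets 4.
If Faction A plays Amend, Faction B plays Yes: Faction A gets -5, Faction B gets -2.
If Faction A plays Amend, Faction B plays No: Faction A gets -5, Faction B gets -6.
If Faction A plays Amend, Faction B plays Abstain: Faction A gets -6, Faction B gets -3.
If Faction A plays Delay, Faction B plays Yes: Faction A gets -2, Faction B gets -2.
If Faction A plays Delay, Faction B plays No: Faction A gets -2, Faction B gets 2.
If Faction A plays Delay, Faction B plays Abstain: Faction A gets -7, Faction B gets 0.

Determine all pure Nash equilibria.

Mark each player's best response to every combination of opponents' strategies; a profile where every player is best-responding is a pure Nash equilibrium.
Faction A against Yes: payoffs 6, 3, -5, -2 → best response No.
Faction A against No: payoffs -1, 9, -5, -2 → best response Abstain.
Faction A against Abstain: payoffs -3, 8, -6, -7 → best response Abstain.
Faction B against No: payoffs 9, 6, -6 → best response Yes.
Faction B against Abstain: payoffs 2, -6, 4 → best response Abstain.
Faction B against Amend: payoffs -2, -6, -3 → best response Yes.
Faction B against Delay: payoffs -2, 2, 0 → best response No.
Mutual best responses: (No, Yes); (Abstain, Abstain).

(No, Yes), (Abstain, Abstain)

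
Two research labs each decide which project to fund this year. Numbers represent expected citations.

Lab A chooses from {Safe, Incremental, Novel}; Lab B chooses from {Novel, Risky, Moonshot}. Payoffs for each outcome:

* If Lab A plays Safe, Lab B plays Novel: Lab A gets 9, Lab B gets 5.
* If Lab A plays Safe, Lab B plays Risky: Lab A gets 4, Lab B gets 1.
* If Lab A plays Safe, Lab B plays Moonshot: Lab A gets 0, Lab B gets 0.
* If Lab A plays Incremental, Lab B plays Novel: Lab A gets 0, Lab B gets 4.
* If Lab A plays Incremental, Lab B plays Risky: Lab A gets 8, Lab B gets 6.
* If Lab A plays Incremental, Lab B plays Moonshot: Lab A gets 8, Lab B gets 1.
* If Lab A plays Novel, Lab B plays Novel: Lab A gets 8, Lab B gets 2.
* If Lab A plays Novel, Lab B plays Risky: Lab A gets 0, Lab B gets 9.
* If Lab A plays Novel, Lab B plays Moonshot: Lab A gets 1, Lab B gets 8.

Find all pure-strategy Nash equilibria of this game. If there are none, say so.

(Safe, Novel): Lab A gets 9, best alternative 8; Lab B gets 5, best alternative 1. No profitable deviation — NE.
(Safe, Risky): Lab A can switch to Incremental (4 → 8). Not NE.
(Safe, Moonshot): Lab A can switch to Incremental (0 → 8). Not NE.
(Incremental, Novel): Lab A can switch to Safe (0 → 9). Not NE.
(Incremental, Risky): Lab A gets 8, best alternative 4; Lab B gets 6, best alternative 4. No profitable deviation — NE.
(Incremental, Moonshot): Lab B can switch to Novel (1 → 4). Not NE.
(Novel, Novel): Lab A can switch to Safe (8 → 9). Not NE.
(Novel, Risky): Lab A can switch to Safe (0 → 4). Not NE.
(Novel, Moonshot): Lab A can switch to Incremental (1 → 8). Not NE.

The pure Nash equilibria are (Safe, Novel), (Incremental, Risky).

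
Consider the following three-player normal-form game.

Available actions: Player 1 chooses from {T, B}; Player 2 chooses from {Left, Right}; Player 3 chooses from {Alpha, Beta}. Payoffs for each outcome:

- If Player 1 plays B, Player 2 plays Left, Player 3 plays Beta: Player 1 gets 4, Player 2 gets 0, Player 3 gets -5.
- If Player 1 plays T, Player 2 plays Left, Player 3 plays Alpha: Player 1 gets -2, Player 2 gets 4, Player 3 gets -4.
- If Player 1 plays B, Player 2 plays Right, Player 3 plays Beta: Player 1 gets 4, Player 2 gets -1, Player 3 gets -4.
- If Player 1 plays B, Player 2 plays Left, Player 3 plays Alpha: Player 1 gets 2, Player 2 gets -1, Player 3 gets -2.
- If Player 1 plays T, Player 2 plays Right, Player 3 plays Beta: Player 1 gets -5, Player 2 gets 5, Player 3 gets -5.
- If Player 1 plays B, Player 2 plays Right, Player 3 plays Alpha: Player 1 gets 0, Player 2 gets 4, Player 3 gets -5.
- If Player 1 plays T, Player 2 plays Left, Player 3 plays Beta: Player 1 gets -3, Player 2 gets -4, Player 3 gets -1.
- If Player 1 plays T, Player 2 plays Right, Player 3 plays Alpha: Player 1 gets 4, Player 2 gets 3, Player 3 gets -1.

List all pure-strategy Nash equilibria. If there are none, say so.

Player 1 against (Left, Alpha): payoffs -2, 2 → best response B.
Player 1 against (Left, Beta): payoffs -3, 4 → best response B.
Player 1 against (Right, Alpha): payoffs 4, 0 → best response T.
Player 1 against (Right, Beta): payoffs -5, 4 → best response B.
Player 2 against (T, Alpha): payoffs 4, 3 → best response Left.
Player 2 against (T, Beta): payoffs -4, 5 → best response Right.
Player 2 against (B, Alpha): payoffs -1, 4 → best response Right.
Player 2 against (B, Beta): payoffs 0, -1 → best response Left.
Player 3 against (T, Left): payoffs -4, -1 → best response Beta.
Player 3 against (T, Right): payoffs -1, -5 → best response Alpha.
Player 3 against (B, Left): payoffs -2, -5 → best response Alpha.
Player 3 against (B, Right): payoffs -5, -4 → best response Beta.
No profile is a mutual best response for all players.

This game has no pure Nash equilibrium.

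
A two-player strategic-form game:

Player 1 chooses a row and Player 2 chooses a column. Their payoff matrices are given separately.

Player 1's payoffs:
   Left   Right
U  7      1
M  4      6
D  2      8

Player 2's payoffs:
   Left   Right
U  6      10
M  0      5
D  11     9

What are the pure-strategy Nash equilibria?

This game has no pure Nash equilibrium.

Player 1 against Left: payoffs 7, 4, 2 → best response U.
Player 1 against Right: payoffs 1, 6, 8 → best response D.
Player 2 against U: payoffs 6, 10 → best response Right.
Player 2 against M: payoffs 0, 5 → best response Right.
Player 2 against D: payoffs 11, 9 → best response Left.
No profile is a mutual best response for all players.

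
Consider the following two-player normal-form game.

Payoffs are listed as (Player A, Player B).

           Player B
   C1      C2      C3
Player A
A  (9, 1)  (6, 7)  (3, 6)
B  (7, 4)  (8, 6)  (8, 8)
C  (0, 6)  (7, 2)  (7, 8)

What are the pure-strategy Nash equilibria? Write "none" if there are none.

Check each profile: it is a Nash equilibrium iff no player can strictly gain by switching unilaterally.
(A, C1): Player B can switch to C2 (1 → 7). Not NE.
(A, C2): Player A can switch to B (6 → 8). Not NE.
(A, C3): Player A can switch to B (3 → 8). Not NE.
(B, C1): Player A can switch to A (7 → 9). Not NE.
(B, C2): Player B can switch to C3 (6 → 8). Not NE.
(B, C3): Player A gets 8, best alternative 7; Player B gets 8, best alternative 6. No profitable deviation — NE.
(C, C1): Player A can switch to A (0 → 9). Not NE.
(C, C2): Player A can switch to B (7 → 8). Not NE.
(C, C3): Player A can switch to B (7 → 8). Not NE.

(B, C3)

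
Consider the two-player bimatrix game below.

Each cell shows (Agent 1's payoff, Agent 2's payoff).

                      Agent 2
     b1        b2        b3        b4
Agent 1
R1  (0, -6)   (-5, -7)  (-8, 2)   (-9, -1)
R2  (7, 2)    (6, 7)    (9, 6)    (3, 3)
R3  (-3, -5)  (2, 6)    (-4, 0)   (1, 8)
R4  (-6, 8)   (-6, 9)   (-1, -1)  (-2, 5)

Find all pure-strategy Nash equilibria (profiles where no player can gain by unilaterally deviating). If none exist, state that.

The unique pure-strategy Nash equilibrium is (R2, b2).

For each player, find the best response to each opponent profile; mutual best responses are the pure NE.
Agent 1 against b1: payoffs 0, 7, -3, -6 → best response R2.
Agent 1 against b2: payoffs -5, 6, 2, -6 → best response R2.
Agent 1 against b3: payoffs -8, 9, -4, -1 → best response R2.
Agent 1 against b4: payoffs -9, 3, 1, -2 → best response R2.
Agent 2 against R1: payoffs -6, -7, 2, -1 → best response b3.
Agent 2 against R2: payoffs 2, 7, 6, 3 → best response b2.
Agent 2 against R3: payoffs -5, 6, 0, 8 → best response b4.
Agent 2 against R4: payoffs 8, 9, -1, 5 → best response b2.
Mutual best responses: (R2, b2).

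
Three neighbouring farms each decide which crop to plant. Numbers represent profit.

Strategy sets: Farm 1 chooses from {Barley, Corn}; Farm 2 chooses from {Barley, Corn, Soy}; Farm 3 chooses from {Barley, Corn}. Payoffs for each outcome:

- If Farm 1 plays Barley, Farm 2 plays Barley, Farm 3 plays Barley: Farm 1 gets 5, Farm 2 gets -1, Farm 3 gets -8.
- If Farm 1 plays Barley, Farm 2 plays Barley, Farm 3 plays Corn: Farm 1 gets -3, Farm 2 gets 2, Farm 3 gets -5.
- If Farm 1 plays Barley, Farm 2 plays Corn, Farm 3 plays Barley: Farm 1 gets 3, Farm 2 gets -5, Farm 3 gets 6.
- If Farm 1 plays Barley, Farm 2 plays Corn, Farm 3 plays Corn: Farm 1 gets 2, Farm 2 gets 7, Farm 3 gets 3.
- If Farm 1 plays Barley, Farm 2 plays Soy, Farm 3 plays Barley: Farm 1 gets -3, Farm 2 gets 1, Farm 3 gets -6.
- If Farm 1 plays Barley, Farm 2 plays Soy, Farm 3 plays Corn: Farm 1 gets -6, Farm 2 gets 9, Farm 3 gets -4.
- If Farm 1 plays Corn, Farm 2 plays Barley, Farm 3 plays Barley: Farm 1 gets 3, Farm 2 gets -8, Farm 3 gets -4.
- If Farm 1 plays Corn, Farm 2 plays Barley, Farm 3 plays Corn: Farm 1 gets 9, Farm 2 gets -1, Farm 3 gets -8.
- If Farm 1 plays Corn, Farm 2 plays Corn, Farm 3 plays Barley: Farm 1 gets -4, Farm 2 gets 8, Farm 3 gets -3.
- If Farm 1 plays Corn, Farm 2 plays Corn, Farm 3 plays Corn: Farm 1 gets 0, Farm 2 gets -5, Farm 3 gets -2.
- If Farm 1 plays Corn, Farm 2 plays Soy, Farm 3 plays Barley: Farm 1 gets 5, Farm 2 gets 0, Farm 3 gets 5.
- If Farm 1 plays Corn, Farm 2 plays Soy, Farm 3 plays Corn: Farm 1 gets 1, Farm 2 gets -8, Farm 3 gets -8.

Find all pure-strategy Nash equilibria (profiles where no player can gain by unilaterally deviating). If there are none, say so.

There is no pure-strategy Nash equilibrium.

For each player, find the best response to each opponent profile; mutual best responses are the pure NE.
Farm 1 against (Barley, Barley): payoffs 5, 3 → best response Barley.
Farm 1 against (Barley, Corn): payoffs -3, 9 → best response Corn.
Farm 1 against (Corn, Barley): payoffs 3, -4 → best response Barley.
Farm 1 against (Corn, Corn): payoffs 2, 0 → best response Barley.
Farm 1 against (Soy, Barley): payoffs -3, 5 → best response Corn.
Farm 1 against (Soy, Corn): payoffs -6, 1 → best response Corn.
Farm 2 against (Barley, Barley): payoffs -1, -5, 1 → best response Soy.
Farm 2 against (Barley, Corn): payoffs 2, 7, 9 → best response Soy.
Farm 2 against (Corn, Barley): payoffs -8, 8, 0 → best response Corn.
Farm 2 against (Corn, Corn): payoffs -1, -5, -8 → best response Barley.
Farm 3 against (Barley, Barley): payoffs -8, -5 → best response Corn.
Farm 3 against (Barley, Corn): payoffs 6, 3 → best response Barley.
Farm 3 against (Barley, Soy): payoffs -6, -4 → best response Corn.
Farm 3 against (Corn, Barley): payoffs -4, -8 → best response Barley.
Farm 3 against (Corn, Corn): payoffs -3, -2 → best response Corn.
Farm 3 against (Corn, Soy): payoffs 5, -8 → best response Barley.
No profile is a mutual best response for all players.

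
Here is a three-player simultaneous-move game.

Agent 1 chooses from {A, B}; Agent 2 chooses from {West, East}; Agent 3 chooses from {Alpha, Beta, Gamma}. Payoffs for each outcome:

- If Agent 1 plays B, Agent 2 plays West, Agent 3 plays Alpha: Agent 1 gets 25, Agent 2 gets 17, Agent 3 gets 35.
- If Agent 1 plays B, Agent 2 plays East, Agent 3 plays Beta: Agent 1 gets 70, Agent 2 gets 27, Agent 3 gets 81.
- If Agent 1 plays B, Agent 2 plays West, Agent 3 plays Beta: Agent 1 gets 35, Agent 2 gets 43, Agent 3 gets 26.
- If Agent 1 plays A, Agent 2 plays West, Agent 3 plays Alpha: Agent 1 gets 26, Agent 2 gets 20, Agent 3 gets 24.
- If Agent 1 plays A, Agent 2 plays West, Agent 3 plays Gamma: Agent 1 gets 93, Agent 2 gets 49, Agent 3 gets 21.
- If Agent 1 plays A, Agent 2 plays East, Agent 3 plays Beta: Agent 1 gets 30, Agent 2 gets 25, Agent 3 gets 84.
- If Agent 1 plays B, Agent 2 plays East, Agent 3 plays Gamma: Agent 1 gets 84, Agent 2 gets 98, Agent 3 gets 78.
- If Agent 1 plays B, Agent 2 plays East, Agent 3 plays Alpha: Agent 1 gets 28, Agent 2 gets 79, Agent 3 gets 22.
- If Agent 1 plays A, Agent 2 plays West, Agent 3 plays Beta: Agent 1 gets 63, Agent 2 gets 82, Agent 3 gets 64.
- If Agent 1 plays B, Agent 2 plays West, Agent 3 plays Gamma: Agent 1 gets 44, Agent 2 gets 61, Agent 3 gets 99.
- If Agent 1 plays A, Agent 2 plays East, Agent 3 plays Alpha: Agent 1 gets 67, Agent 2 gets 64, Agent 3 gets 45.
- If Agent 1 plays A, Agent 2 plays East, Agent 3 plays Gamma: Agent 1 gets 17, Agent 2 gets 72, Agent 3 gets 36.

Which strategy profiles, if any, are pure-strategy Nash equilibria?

(A, West, Alpha): Agent 2 can switch to East (20 → 64). Not NE.
(A, West, Beta): Agent 1 gets 63, best alternative 35; Agent 2 gets 82, best alternative 25; Agent 3 gets 64, best alternative 24. No profitable deviation — NE.
(A, West, Gamma): Agent 2 can switch to East (49 → 72). Not NE.
(A, East, Alpha): Agent 3 can switch to Beta (45 → 84). Not NE.
(A, East, Beta): Agent 1 can switch to B (30 → 70). Not NE.
(A, East, Gamma): Agent 1 can switch to B (17 → 84). Not NE.
(B, West, Alpha): Agent 1 can switch to A (25 → 26). Not NE.
(The remaining 5 profiles each have a profitable deviation by the same check.)

Pure NE: (A, West, Beta)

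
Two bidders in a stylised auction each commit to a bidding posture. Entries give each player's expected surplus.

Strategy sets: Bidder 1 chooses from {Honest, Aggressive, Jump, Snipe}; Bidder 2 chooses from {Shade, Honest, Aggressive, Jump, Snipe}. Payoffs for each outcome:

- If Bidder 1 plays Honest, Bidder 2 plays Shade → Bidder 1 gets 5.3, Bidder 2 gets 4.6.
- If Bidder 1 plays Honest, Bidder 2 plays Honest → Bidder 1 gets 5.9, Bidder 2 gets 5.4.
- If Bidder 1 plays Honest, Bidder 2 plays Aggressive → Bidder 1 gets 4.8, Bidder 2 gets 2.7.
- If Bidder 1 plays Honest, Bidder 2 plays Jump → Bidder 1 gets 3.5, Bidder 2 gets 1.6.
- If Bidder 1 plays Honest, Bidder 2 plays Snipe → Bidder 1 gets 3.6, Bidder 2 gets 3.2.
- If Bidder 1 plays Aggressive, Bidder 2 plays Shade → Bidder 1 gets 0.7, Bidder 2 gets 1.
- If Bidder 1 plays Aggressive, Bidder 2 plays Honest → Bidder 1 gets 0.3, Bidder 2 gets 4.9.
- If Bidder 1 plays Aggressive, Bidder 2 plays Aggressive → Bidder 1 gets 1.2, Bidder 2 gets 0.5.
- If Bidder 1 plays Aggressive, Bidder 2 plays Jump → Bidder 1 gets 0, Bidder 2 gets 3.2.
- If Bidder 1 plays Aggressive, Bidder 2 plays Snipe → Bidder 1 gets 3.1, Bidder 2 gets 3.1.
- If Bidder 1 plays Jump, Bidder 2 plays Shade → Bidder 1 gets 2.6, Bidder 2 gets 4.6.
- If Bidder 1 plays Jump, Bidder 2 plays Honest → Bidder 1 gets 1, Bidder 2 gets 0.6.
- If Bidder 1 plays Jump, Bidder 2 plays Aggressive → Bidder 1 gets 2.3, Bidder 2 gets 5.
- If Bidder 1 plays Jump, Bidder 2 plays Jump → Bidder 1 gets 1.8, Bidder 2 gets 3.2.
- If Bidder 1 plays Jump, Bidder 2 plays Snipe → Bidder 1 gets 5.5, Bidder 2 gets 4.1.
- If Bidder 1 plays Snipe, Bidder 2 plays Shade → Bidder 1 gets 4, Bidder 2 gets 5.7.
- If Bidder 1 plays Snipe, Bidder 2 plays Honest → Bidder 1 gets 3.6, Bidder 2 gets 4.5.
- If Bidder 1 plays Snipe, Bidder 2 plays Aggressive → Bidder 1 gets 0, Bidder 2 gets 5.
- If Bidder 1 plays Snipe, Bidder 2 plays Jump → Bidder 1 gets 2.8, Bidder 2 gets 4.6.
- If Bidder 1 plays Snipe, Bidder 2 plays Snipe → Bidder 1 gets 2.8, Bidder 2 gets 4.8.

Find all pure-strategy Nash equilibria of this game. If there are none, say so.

Pure NE: (Honest, Honest)

Bidder 1 against Shade: payoffs 5.3, 0.7, 2.6, 4 → best response Honest.
Bidder 1 against Honest: payoffs 5.9, 0.3, 1, 3.6 → best response Honest.
Bidder 1 against Aggressive: payoffs 4.8, 1.2, 2.3, 0 → best response Honest.
Bidder 1 against Jump: payoffs 3.5, 0, 1.8, 2.8 → best response Honest.
Bidder 1 against Snipe: payoffs 3.6, 3.1, 5.5, 2.8 → best response Jump.
Bidder 2 against Honest: payoffs 4.6, 5.4, 2.7, 1.6, 3.2 → best response Honest.
Bidder 2 against Aggressive: payoffs 1, 4.9, 0.5, 3.2, 3.1 → best response Honest.
Bidder 2 against Jump: payoffs 4.6, 0.6, 5, 3.2, 4.1 → best response Aggressive.
Bidder 2 against Snipe: payoffs 5.7, 4.5, 5, 4.6, 4.8 → best response Shade.
Mutual best responses: (Honest, Honest).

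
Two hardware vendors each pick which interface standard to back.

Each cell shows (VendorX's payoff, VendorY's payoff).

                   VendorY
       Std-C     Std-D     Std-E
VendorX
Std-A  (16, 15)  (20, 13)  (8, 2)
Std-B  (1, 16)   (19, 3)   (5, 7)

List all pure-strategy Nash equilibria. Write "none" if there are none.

The unique pure-strategy Nash equilibrium is (Std-A, Std-C).

Mark each player's best response to every combination of opponents' strategies; a profile where every player is best-responding is a pure Nash equilibrium.
VendorX against Std-C: payoffs 16, 1 → best response Std-A.
VendorX against Std-D: payoffs 20, 19 → best response Std-A.
VendorX against Std-E: payoffs 8, 5 → best response Std-A.
VendorY against Std-A: payoffs 15, 13, 2 → best response Std-C.
VendorY against Std-B: payoffs 16, 3, 7 → best response Std-C.
Mutual best responses: (Std-A, Std-C).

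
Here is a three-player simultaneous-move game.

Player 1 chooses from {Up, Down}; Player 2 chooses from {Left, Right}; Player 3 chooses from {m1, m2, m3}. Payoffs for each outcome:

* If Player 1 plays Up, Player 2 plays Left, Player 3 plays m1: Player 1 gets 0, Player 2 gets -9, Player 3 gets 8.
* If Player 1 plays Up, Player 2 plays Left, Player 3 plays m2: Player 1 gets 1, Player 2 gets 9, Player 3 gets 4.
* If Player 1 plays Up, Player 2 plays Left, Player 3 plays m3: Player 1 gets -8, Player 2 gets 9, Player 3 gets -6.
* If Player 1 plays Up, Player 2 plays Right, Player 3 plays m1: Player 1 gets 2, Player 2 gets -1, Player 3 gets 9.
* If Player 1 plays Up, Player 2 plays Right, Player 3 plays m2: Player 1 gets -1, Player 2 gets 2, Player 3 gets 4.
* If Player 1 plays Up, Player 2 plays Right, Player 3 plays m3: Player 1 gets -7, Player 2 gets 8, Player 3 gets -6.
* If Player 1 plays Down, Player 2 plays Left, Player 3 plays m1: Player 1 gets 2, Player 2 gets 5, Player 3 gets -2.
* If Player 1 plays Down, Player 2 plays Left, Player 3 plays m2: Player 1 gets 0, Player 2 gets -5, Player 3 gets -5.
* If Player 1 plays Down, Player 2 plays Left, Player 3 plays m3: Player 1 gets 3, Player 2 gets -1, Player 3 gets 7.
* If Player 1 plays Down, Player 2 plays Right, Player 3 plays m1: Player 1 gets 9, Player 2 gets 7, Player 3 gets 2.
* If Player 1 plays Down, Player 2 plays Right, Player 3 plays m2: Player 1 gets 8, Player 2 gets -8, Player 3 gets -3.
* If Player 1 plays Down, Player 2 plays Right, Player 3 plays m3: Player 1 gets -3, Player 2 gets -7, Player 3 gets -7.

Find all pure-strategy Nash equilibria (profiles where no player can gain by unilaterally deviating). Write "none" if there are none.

The pure Nash equilibria are (Down, Left, m3) and (Down, Right, m1).

Player 1 against (Left, m1): payoffs 0, 2 → best response Down.
Player 1 against (Left, m2): payoffs 1, 0 → best response Up.
Player 1 against (Left, m3): payoffs -8, 3 → best response Down.
Player 1 against (Right, m1): payoffs 2, 9 → best response Down.
Player 1 against (Right, m2): payoffs -1, 8 → best response Down.
Player 1 against (Right, m3): payoffs -7, -3 → best response Down.
Player 2 against (Up, m1): payoffs -9, -1 → best response Right.
Player 2 against (Up, m2): payoffs 9, 2 → best response Left.
Player 2 against (Up, m3): payoffs 9, 8 → best response Left.
Player 2 against (Down, m1): payoffs 5, 7 → best response Right.
Player 2 against (Down, m2): payoffs -5, -8 → best response Left.
Player 2 against (Down, m3): payoffs -1, -7 → best response Left.
Player 3 against (Up, Left): payoffs 8, 4, -6 → best response m1.
Player 3 against (Up, Right): payoffs 9, 4, -6 → best response m1.
Player 3 against (Down, Left): payoffs -2, -5, 7 → best response m3.
Player 3 against (Down, Right): payoffs 2, -3, -7 → best response m1.
Mutual best responses: (Down, Left, m3); (Down, Right, m1).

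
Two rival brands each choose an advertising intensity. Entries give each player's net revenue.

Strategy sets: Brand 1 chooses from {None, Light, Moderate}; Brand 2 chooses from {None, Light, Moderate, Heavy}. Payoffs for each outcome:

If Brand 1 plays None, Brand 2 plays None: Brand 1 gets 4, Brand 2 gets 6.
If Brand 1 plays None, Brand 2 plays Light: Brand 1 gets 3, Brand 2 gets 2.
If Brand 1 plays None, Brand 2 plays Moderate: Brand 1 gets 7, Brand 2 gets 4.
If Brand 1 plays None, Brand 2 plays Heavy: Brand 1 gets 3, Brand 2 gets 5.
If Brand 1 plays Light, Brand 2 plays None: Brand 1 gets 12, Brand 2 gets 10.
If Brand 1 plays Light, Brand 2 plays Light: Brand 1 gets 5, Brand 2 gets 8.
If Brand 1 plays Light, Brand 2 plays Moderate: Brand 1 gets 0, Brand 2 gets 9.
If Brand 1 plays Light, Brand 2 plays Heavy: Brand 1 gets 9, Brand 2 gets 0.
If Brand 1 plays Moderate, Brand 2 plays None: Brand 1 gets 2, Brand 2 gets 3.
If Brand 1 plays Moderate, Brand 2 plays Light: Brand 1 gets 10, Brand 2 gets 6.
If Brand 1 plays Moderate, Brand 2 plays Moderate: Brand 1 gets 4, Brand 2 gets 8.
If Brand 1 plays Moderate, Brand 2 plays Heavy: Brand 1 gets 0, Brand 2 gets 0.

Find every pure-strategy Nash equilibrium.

Mark each player's best response to every combination of opponents' strategies; a profile where every player is best-responding is a pure Nash equilibrium.
Brand 1 against None: payoffs 4, 12, 2 → best response Light.
Brand 1 against Light: payoffs 3, 5, 10 → best response Moderate.
Brand 1 against Moderate: payoffs 7, 0, 4 → best response None.
Brand 1 against Heavy: payoffs 3, 9, 0 → best response Light.
Brand 2 against None: payoffs 6, 2, 4, 5 → best response None.
Brand 2 against Light: payoffs 10, 8, 9, 0 → best response None.
Brand 2 against Moderate: payoffs 3, 6, 8, 0 → best response Moderate.
Mutual best responses: (Light, None).

The unique pure-strategy Nash equilibrium is (Light, None).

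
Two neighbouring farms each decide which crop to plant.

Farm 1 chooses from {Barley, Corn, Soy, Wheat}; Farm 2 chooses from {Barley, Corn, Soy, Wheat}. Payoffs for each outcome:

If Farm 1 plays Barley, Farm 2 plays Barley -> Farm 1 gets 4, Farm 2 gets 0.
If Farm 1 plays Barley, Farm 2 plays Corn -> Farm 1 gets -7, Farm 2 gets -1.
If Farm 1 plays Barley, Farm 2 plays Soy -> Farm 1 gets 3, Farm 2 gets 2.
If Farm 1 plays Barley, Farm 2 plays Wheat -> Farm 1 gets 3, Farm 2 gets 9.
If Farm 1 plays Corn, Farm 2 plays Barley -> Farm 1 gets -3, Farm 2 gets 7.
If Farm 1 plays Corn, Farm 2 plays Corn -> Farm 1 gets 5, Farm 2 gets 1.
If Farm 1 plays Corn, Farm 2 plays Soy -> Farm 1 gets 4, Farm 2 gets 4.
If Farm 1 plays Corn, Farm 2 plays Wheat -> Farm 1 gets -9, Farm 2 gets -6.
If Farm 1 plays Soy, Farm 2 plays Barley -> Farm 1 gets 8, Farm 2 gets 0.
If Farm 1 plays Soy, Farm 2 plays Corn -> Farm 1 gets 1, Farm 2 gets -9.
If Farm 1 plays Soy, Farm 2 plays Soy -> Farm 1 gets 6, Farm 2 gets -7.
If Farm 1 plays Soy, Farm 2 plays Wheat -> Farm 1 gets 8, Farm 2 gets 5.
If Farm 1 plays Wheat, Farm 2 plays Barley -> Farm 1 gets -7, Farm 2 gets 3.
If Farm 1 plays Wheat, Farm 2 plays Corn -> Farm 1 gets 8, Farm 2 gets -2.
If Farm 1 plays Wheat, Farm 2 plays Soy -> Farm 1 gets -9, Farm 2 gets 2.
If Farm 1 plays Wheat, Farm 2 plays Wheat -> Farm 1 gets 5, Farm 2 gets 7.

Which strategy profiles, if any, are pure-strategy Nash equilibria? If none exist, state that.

(Soy, Wheat)

(Barley, Barley): Farm 1 can switch to Soy (4 → 8). Not NE.
(Barley, Corn): Farm 1 can switch to Corn (-7 → 5). Not NE.
(Barley, Soy): Farm 1 can switch to Corn (3 → 4). Not NE.
(Barley, Wheat): Farm 1 can switch to Soy (3 → 8). Not NE.
(Corn, Barley): Farm 1 can switch to Barley (-3 → 4). Not NE.
(Corn, Corn): Farm 1 can switch to Wheat (5 → 8). Not NE.
(Corn, Soy): Farm 1 can switch to Soy (4 → 6). Not NE.
(Corn, Wheat): Farm 1 can switch to Barley (-9 → 3). Not NE.
(Soy, Barley): Farm 2 can switch to Wheat (0 → 5). Not NE.
(Soy, Corn): Farm 1 can switch to Corn (1 → 5). Not NE.
(Soy, Wheat): Farm 1 gets 8, best alternative 5; Farm 2 gets 5, best alternative 0. No profitable deviation — NE.
(The remaining 5 profiles each have a profitable deviation by the same check.)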